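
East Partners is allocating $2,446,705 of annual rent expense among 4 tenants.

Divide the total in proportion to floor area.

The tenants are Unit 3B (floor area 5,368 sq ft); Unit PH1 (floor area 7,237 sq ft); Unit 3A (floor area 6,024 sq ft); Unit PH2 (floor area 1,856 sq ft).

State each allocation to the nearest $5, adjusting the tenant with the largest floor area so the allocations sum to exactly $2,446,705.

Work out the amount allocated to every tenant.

Unit 3B: $641,150 · Unit PH1: $864,375 · Unit 3A: $719,500 · Unit PH2: $221,680

Floor area total: 5,368 + 7,237 + 6,024 + 1,856 = 20,485.
Unrounded shares: Unit 3B 641,147.79; Unit PH1 864,379.01; Unit 3A 719,499.68; Unit PH2 221,678.52.
After rounding ($5): Unit 3B $641,150; Unit PH1 $864,380; Unit 3A $719,500; Unit PH2 $221,680. Sum = $2,446,710.
Difference $2,446,705 − $2,446,710 = −$5 applied to largest floor area (Unit PH1): Unit PH1 becomes $864,375.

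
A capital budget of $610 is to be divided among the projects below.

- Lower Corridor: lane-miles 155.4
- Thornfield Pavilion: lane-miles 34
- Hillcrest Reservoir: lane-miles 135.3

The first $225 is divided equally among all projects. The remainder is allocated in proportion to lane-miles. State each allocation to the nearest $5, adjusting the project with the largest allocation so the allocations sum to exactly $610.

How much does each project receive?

First tranche $225 split equally: $75 each.
Remainder $385 by lane-miles (total 324.7): Lower Corridor 184.26 → $185; Thornfield Pavilion 40.31 → $40; Hillcrest Reservoir 160.43 → $160.
Totals: Lower Corridor $75 + $185 = $260; Thornfield Pavilion $75 + $40 = $115; Hillcrest Reservoir $75 + $160 = $235.

Lower Corridor: $260 | Thornfield Pavilion: $115 | Hillcrest Reservoir: $235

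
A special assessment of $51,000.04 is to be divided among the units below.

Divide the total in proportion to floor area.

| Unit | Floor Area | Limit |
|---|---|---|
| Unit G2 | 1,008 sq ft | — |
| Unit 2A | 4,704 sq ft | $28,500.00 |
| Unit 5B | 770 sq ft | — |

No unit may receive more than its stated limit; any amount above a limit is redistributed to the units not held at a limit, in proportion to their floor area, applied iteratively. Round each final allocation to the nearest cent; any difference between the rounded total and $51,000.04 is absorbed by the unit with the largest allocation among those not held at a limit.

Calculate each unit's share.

Total floor area = 6,482.
Pro-rata shares before constraints: Unit G2 7,930.8917; Unit 2A 37,010.8282; Unit 5B 6,058.3201.
Held at cap: Unit 2A ($28,500.00); balance $22,500.04 reallocated over remaining floor area 1,778.
Remaining shares: Unit G2 12,755.9282 → $12,755.93; Unit 5B 9,744.1118 → $9,744.11.

Unit G2: $12,755.93 · Unit 2A: $28,500.00 · Unit 5B: $9,744.11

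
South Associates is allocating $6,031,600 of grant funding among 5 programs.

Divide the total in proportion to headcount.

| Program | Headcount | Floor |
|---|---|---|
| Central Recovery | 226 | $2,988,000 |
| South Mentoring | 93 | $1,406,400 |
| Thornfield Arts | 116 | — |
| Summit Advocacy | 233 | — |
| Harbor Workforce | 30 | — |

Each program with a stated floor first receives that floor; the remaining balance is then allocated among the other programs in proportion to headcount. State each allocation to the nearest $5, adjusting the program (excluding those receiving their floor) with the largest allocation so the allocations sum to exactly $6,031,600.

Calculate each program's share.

Central Recovery: $2,988,000 · South Mentoring: $1,406,400 · Thornfield Arts: $501,095 · Summit Advocacy: $1,006,510 · Harbor Workforce: $129,595

Guaranteed amounts: Central Recovery $2,988,000; South Mentoring $1,406,400. Residual $1,637,200.
Residual split over remaining headcount 379: Thornfield Arts 501,095.51 → $501,095; Summit Advocacy 1,006,510.82 → $1,006,510; Harbor Workforce 129,593.67 → $129,595.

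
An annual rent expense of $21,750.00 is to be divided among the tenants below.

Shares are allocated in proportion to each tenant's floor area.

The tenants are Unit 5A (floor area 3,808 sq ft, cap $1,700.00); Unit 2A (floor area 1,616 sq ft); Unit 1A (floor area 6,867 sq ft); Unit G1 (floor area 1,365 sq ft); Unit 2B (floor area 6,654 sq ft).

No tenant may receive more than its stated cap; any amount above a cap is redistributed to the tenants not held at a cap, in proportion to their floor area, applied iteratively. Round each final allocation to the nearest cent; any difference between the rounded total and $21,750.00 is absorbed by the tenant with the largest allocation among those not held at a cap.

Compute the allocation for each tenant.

Unit 5A: $1,700.00 | Unit 2A: $1,963.45 | Unit 1A: $8,343.43 | Unit G1: $1,658.48 | Unit 2B: $8,084.64

Total floor area = 20,310.
Unconstrained shares: Unit 5A 4,077.9911; Unit 2A 1,730.5761; Unit 1A 7,353.8774; Unit G1 1,461.7799; Unit 2B 7,125.7755.
Capped: Unit 5A ($1,700.00); residual $20,050.00 reallocated over remaining floor area 16,502.
Shares after redistribution: Unit 2A 1,963.4469 → $1,963.45; Unit 1A 8,343.4341 → $8,343.43; Unit G1 1,658.4808 → $1,658.48; Unit 2B 8,084.6382 → $8,084.64.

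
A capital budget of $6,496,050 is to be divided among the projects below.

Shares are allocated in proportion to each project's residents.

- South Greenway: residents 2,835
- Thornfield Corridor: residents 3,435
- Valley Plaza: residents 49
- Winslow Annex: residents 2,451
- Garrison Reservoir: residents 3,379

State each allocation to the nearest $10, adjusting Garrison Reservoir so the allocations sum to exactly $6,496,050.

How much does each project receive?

Combined residents = 12,149.
Proportional shares: South Greenway 2,835/12,149 × $6,496,050 = 1,515,869.76; Thornfield Corridor 3,435/12,149 × $6,496,050 = 1,836,688.76; Valley Plaza 49/12,149 × $6,496,050 = 26,200.22; Winslow Annex 2,451/12,149 × $6,496,050 = 1,310,545.60; Garrison Reservoir 3,379/12,149 × $6,496,050 = 1,806,745.65.
After rounding ($10): South Greenway $1,515,870; Thornfield Corridor $1,836,690; Valley Plaza $26,200; Winslow Annex $1,310,550; Garrison Reservoir $1,806,750. Sum = $6,496,060.
Difference $6,496,050 − $6,496,060 = −$10 applied to Garrison Reservoir: Garrison Reservoir becomes $1,806,740.

South Greenway: $1,515,870; Thornfield Corridor: $1,836,690; Valley Plaza: $26,200; Winslow Annex: $1,310,550; Garrison Reservoir: $1,806,740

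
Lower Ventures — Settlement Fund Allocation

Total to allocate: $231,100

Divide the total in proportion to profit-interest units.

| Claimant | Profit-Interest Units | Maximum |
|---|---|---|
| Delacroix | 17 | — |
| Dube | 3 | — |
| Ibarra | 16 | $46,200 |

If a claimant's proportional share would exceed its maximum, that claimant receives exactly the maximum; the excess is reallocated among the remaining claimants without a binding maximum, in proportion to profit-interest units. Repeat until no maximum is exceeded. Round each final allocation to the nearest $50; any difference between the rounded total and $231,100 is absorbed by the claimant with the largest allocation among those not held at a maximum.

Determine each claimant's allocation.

Delacroix: $157,150; Dube: $27,750; Ibarra: $46,200

Sum of profit-interest units: 36.
Unconstrained shares: Delacroix 109,130.56; Dube 19,258.33; Ibarra 102,711.11.
Capped: Ibarra ($46,200); remaining pool $184,900 reallocated over remaining profit-interest units 20.
Remaining shares: Delacroix 157,165.00 → $157,150; Dube 27,735.00 → $27,750.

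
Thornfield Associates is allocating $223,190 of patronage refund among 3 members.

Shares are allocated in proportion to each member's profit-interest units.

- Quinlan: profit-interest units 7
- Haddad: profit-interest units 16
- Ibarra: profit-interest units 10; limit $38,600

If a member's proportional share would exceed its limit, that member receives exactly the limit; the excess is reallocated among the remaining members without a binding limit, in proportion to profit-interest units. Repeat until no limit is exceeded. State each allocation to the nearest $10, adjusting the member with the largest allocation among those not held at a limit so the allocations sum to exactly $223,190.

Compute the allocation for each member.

Quinlan: $56,180; Haddad: $128,410; Ibarra: $38,600

Combined profit-interest units = 33.
Proportional shares (ignoring caps): Quinlan 47,343.33; Haddad 108,213.33; Ibarra 67,633.33.
Cap binds for Ibarra ($38,600); remaining pool $184,590 reallocated over remaining profit-interest units 23.
Shares after redistribution: Quinlan 56,179.57 → $56,180; Haddad 128,410.43 → $128,410.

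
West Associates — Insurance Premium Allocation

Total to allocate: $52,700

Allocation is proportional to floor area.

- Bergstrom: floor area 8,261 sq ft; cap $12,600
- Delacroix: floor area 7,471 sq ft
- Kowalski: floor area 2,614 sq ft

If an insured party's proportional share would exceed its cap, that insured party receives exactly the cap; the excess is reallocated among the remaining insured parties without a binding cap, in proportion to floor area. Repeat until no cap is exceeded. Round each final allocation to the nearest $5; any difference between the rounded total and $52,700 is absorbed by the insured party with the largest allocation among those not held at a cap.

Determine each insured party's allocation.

Floor area total: 18,346.
Proportional shares (ignoring caps): Bergstrom 23,730.22; Delacroix 21,460.90; Kowalski 7,508.87.
Cap binds for Bergstrom ($12,600); residual $40,100 reallocated over remaining floor area 10,085.
Redistributed shares: Delacroix 29,706.21 → $29,705; Kowalski 10,393.79 → $10,395.

Bergstrom: $12,600 | Delacroix: $29,705 | Kowalski: $10,395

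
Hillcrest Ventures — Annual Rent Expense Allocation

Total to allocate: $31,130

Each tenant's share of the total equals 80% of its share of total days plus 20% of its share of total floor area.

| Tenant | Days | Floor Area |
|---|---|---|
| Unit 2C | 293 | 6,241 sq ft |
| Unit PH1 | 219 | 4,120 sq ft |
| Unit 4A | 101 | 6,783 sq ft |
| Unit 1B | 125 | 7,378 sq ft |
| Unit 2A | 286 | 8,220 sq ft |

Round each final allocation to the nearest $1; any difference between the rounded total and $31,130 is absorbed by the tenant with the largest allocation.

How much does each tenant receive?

Unit 2C: $8,313; Unit PH1: $6,110; Unit 4A: $3,746; Unit 1B: $4,443; Unit 2A: $8,518

Days total 1,024; floor area total 32,742.
Blended shares (80% days + 20% floor area): Unit 2C 0.2670; Unit PH1 0.1963; Unit 4A 0.1203; Unit 1B 0.1427; Unit 2A 0.2736.
Pro-rata amounts: Unit 2C 8,312.60; Unit PH1 6,109.58; Unit 4A 3,746.16; Unit 1B 4,442.99; Unit 2A 8,518.67.
After rounding ($1): Unit 2C $8,313; Unit PH1 $6,110; Unit 4A $3,746; Unit 1B $4,443; Unit 2A $8,519. Sum = $31,131.
Difference $31,130 − $31,131 = −$1 applied to largest allocation (Unit 2A): Unit 2A becomes $8,518.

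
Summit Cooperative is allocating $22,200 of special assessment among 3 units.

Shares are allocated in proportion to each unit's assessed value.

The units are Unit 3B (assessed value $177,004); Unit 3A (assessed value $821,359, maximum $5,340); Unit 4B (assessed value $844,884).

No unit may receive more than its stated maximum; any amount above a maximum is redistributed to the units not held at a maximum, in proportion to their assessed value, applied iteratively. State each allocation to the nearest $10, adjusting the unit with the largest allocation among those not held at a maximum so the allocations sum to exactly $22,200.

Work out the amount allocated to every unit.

Assessed value total: 1,843,247.
Proportional shares (ignoring caps): Unit 3B 2,131.83; Unit 3A 9,892.42; Unit 4B 10,175.75.
Cap binds for Unit 3A ($5,340); residual $16,860 reallocated over remaining assessed value 1,021,888.
Redistributed shares: Unit 3B 2,920.37 → $2,920; Unit 4B 13,939.63 → $13,940.

Unit 3B: $2,920 | Unit 3A: $5,340 | Unit 4B: $13,940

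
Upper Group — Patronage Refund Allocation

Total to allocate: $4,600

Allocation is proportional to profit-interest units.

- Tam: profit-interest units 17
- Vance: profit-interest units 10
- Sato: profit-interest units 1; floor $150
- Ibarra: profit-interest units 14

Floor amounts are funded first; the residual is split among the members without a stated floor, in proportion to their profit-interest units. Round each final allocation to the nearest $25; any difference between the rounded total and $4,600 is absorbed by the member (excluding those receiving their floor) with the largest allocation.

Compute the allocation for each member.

Minimums first: Sato $150. Residual $4,450.
Residual split over remaining profit-interest units 41: Tam 1,845.12 → $1,850; Vance 1,085.37 → $1,075; Ibarra 1,519.51 → $1,525.

Tam: $1,850 | Vance: $1,075 | Sato: $150 | Ibarra: $1,525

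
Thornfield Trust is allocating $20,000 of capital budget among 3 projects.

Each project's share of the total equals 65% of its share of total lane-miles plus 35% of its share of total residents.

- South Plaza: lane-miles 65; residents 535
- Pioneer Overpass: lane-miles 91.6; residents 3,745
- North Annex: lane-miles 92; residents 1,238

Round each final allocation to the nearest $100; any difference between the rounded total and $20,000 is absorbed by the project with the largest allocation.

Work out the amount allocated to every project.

Totals — lane-miles 248.6, residents 5,518.
Blended shares (65% lane-miles + 35% residents): South Plaza 0.2039; Pioneer Overpass 0.4770; North Annex 0.3191.
Raw shares: South Plaza 4,077.72; Pioneer Overpass 9,540.84; North Annex 6,381.44.
At nearest $100: South Plaza $4,100; Pioneer Overpass $9,500; North Annex $6,400. Sum = $20,000.
Sum already equals the total — no adjustment.

South Plaza: $4,100; Pioneer Overpass: $9,500; North Annex: $6,400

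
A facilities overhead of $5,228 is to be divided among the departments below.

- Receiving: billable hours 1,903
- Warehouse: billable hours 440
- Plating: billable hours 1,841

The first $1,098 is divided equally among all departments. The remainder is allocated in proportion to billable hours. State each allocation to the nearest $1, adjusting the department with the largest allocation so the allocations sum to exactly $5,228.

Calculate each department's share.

Receiving: $2,245 · Warehouse: $800 · Plating: $2,183

$1,098 shared equally gives $366 per department.
Remainder $4,130 by billable hours (total 4,184): Receiving 1,878.44 → $1,878; Warehouse 434.32 → $434; Plating 1,817.24 → $1,817.
Rounding difference +$1 on remainder applied to Receiving.
Totals: Receiving $366 + $1,879 = $2,245; Warehouse $366 + $434 = $800; Plating $366 + $1,817 = $2,183.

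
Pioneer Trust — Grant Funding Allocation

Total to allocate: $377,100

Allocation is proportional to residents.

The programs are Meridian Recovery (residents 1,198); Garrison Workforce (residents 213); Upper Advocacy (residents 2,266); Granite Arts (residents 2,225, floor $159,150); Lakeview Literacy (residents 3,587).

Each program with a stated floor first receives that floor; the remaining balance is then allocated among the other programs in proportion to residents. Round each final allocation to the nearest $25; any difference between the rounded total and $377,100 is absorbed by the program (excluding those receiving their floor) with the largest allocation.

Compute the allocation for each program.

Meridian Recovery: $35,950 | Garrison Workforce: $6,400 | Upper Advocacy: $68,000 | Granite Arts: $159,150 | Lakeview Literacy: $107,600

Guaranteed amounts: Granite Arts $159,150. Residual $217,950.
Residual split over remaining residents 7,264: Meridian Recovery 35,944.95 → $35,950; Garrison Workforce 6,390.88 → $6,400; Upper Advocacy 67,989.36 → $68,000; Lakeview Literacy 107,624.81 → $107,625.
Rounding difference −$25 applied to Lakeview Literacy → $107,600.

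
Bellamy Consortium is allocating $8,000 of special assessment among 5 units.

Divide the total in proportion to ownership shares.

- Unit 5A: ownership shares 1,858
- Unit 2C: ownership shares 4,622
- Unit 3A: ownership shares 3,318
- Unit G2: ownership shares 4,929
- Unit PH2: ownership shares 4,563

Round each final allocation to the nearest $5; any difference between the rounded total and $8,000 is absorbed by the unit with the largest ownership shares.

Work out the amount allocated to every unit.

Unit 5A: $770; Unit 2C: $1,915; Unit 3A: $1,375; Unit G2: $2,050; Unit PH2: $1,890

Total ownership shares = 19,290.
Proportional shares: Unit 5A 1,858/19,290 × $8,000 = 770.55; Unit 2C 4,622/19,290 × $8,000 = 1,916.85; Unit 3A 3,318/19,290 × $8,000 = 1,376.05; Unit G2 4,929/19,290 × $8,000 = 2,044.17; Unit PH2 4,563/19,290 × $8,000 = 1,892.38.
At nearest $5: Unit 5A $770; Unit 2C $1,915; Unit 3A $1,375; Unit G2 $2,045; Unit PH2 $1,890. Sum = $7,995.
Difference $8,000 − $7,995 = +$5 applied to largest ownership shares (Unit G2): Unit G2 becomes $2,050.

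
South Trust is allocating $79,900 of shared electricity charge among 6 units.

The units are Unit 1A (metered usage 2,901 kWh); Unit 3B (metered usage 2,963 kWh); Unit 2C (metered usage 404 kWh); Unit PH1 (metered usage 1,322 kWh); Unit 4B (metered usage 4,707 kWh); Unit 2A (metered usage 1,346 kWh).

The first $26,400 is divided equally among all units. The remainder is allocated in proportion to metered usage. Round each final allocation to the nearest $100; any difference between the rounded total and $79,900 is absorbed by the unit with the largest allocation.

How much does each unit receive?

$26,400 shared equally gives $4,400 per unit.
Remainder $53,500 by metered usage (total 13,643): Unit 1A 11,376.05 → $11,400; Unit 3B 11,619.18 → $11,600; Unit 2C 1,584.26 → $1,600; Unit PH1 5,184.12 → $5,200; Unit 4B 18,458.15 → $18,500; Unit 2A 5,278.24 → $5,300.
Rounding difference −$100 on remainder applied to Unit 4B.
Totals: Unit 1A $4,400 + $11,400 = $15,800; Unit 3B $4,400 + $11,600 = $16,000; Unit 2C $4,400 + $1,600 = $6,000; Unit PH1 $4,400 + $5,200 = $9,600; Unit 4B $4,400 + $18,400 = $22,800; Unit 2A $4,400 + $5,300 = $9,700.

Unit 1A: $15,800 | Unit 3B: $16,000 | Unit 2C: $6,000 | Unit PH1: $9,600 | Unit 4B: $22,800 | Unit 2A: $9,700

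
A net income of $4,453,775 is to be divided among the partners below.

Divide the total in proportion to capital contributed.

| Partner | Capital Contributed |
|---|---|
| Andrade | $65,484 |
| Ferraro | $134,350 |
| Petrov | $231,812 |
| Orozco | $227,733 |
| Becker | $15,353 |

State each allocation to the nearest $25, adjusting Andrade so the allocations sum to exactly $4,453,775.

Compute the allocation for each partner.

Andrade: $432,225 · Ferraro: $886,825 · Petrov: $1,530,150 · Orozco: $1,503,225 · Becker: $101,350

Capital contributed total: 674,732.
Pro-rata amounts: Andrade 65,484/674,732 × $4,453,775 = 432,247.18; Ferraro 134,350/674,732 × $4,453,775 = 886,818.28; Petrov 231,812/674,732 × $4,453,775 = 1,530,146.03; Orozco 227,733/674,732 × $4,453,775 = 1,503,221.34; Becker 15,353/674,732 × $4,453,775 = 101,342.17.
At nearest $25: Andrade $432,250; Ferraro $886,825; Petrov $1,530,150; Orozco $1,503,225; Becker $101,350. Sum = $4,453,800.
Difference $4,453,775 − $4,453,800 = −$25 applied to Andrade: Andrade becomes $432,225.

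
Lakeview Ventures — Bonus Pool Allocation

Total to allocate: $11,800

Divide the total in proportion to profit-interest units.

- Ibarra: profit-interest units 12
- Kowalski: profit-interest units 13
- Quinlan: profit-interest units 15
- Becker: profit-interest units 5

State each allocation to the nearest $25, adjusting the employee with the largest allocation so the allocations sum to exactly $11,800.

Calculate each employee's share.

Ibarra: $3,150 | Kowalski: $3,400 | Quinlan: $3,950 | Becker: $1,300

Total profit-interest units = 45.
Unrounded shares: Ibarra 12/45 × $11,800 = 3,146.67; Kowalski 13/45 × $11,800 = 3,408.89; Quinlan 15/45 × $11,800 = 3,933.33; Becker 5/45 × $11,800 = 1,311.11.
Rounded to nearest $25: Ibarra $3,150; Kowalski $3,400; Quinlan $3,925; Becker $1,300. Sum = $11,775.
Difference $11,800 − $11,775 = +$25 applied to largest allocation (Quinlan): Quinlan becomes $3,950.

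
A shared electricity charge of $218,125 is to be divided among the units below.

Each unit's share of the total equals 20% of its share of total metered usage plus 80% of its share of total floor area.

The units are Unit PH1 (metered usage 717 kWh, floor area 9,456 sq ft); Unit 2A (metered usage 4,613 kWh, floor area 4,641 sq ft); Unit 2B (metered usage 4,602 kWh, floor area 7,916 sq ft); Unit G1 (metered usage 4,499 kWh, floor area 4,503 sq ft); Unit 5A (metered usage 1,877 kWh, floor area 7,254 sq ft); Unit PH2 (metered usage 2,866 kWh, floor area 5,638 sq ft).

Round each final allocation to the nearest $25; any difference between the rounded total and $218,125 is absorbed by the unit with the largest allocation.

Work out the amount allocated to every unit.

Metered usage total 19,174; floor area total 39,408.
Combined weights (20% metered usage + 80% floor area): Unit PH1 0.1994; Unit 2A 0.1423; Unit 2B 0.2087; Unit G1 0.1383; Unit 5A 0.1668; Unit PH2 0.1443.
Pro-rata amounts: Unit PH1 43,502.83; Unit 2A 31,046.08; Unit 2B 45,522.87; Unit G1 30,175.64; Unit 5A 36,391.55; Unit PH2 31,486.03.
Rounded to nearest $25: Unit PH1 $43,500; Unit 2A $31,050; Unit 2B $45,525; Unit G1 $30,175; Unit 5A $36,400; Unit PH2 $31,475. Sum = $218,125.
Rounded total matches; no reconciliation needed.

Unit PH1: $43,500; Unit 2A: $31,050; Unit 2B: $45,525; Unit G1: $30,175; Unit 5A: $36,400; Unit PH2: $31,475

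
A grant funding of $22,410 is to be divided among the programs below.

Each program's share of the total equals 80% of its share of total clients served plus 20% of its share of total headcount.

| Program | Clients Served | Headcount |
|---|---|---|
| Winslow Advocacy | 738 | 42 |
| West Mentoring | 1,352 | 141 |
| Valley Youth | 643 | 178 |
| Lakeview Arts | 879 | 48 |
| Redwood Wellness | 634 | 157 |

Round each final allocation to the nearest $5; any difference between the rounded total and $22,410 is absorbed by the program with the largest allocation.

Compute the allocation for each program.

Winslow Advocacy: $3,450; West Mentoring: $6,825; Valley Youth: $4,125; Lakeview Arts: $4,090; Redwood Wellness: $3,920

Clients served total 4,246; headcount total 566.
Combined weights (80% clients served + 20% headcount): Winslow Advocacy 0.1539; West Mentoring 0.3046; Valley Youth 0.1840; Lakeview Arts 0.1826; Redwood Wellness 0.1749.
Pro-rata amounts: Winslow Advocacy 3,448.66; West Mentoring 6,825.13; Valley Youth 4,124.49; Lakeview Arts 4,091.52; Redwood Wellness 3,920.20.
After rounding ($5): Winslow Advocacy $3,450; West Mentoring $6,825; Valley Youth $4,125; Lakeview Arts $4,090; Redwood Wellness $3,920. Sum = $22,410.
Sum already equals the total — no adjustment.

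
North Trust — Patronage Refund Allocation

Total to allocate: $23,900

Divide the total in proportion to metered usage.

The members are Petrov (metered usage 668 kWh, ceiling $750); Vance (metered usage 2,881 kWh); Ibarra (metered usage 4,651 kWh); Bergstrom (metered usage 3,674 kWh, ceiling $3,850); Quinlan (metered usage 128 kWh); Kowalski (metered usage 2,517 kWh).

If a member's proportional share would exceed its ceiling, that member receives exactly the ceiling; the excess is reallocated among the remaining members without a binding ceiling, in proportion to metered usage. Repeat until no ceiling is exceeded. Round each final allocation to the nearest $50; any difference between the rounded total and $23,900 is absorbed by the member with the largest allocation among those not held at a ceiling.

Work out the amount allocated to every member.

Petrov: $750; Vance: $5,450; Ibarra: $8,850; Bergstrom: $3,850; Quinlan: $250; Kowalski: $4,750

Combined metered usage = 14,519.
Proportional shares (ignoring caps): Petrov 1,099.61; Vance 4,742.47; Ibarra 7,656.10; Bergstrom 6,047.84; Quinlan 210.70; Kowalski 4,143.28.
Capped: Petrov ($750), Bergstrom ($3,850); balance $19,300 reallocated over remaining metered usage 10,177.
Redistributed shares: Vance 5,463.62 → $5,450; Ibarra 8,820.31 → $8,800; Quinlan 242.74 → $250; Kowalski 4,773.32 → $4,750.
Rounding difference +$50 applied to Ibarra → $8,850.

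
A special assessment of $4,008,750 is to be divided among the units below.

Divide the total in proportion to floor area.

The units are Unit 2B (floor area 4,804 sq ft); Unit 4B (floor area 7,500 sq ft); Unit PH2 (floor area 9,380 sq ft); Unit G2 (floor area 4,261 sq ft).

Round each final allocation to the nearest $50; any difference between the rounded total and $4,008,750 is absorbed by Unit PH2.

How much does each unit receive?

Unit 2B: $742,250 | Unit 4B: $1,158,800 | Unit PH2: $1,449,350 | Unit G2: $658,350

Combined floor area = 25,945.
Unrounded shares: Unit 2B 4,804/25,945 × $4,008,750 = 742,263.83; Unit 4B 7,500/25,945 × $4,008,750 = 1,158,821.55; Unit PH2 9,380/25,945 × $4,008,750 = 1,449,299.48; Unit G2 4,261/25,945 × $4,008,750 = 658,365.15.
Rounded to nearest $50: Unit 2B $742,250; Unit 4B $1,158,800; Unit PH2 $1,449,300; Unit G2 $658,350. Sum = $4,008,700.
Difference $4,008,750 − $4,008,700 = +$50 applied to Unit PH2: Unit PH2 becomes $1,449,350.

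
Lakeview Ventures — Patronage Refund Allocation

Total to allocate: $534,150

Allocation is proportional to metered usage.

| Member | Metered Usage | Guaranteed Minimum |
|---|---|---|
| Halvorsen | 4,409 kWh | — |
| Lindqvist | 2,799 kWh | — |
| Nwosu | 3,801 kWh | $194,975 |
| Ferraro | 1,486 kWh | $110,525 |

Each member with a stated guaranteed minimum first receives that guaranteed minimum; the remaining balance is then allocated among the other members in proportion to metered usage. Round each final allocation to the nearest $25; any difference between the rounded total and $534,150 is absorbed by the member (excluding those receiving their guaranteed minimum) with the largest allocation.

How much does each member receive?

Halvorsen: $139,850 · Lindqvist: $88,800 · Nwosu: $194,975 · Ferraro: $110,525

Guaranteed amounts: Nwosu $194,975; Ferraro $110,525. Balance $228,650.
Balance split over remaining metered usage 7,208: Halvorsen 139,860.97 → $139,850; Lindqvist 88,789.03 → $88,800.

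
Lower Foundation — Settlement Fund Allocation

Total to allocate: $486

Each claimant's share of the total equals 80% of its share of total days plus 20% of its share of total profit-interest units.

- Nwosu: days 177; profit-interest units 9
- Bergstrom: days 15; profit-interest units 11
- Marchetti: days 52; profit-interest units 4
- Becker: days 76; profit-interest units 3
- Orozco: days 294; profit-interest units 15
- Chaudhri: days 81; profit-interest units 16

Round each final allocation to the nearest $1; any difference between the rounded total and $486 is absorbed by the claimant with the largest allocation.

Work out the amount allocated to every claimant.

Days total 695; profit-interest units total 58.
Combined weights (80% days + 20% profit-interest units): Nwosu 0.2348; Bergstrom 0.0552; Marchetti 0.0736; Becker 0.0978; Orozco 0.3901; Chaudhri 0.1484.
Proportional shares: Nwosu 114.10; Bergstrom 26.83; Marchetti 35.79; Becker 47.54; Orozco 189.61; Chaudhri 72.13.
At nearest $1: Nwosu $114; Bergstrom $27; Marchetti $36; Becker $48; Orozco $190; Chaudhri $72. Sum = $487.
Difference $486 − $487 = −$1 applied to largest allocation (Orozco): Orozco becomes $189.

Nwosu: $114 · Bergstrom: $27 · Marchetti: $36 · Becker: $48 · Orozco: $189 · Chaudhri: $72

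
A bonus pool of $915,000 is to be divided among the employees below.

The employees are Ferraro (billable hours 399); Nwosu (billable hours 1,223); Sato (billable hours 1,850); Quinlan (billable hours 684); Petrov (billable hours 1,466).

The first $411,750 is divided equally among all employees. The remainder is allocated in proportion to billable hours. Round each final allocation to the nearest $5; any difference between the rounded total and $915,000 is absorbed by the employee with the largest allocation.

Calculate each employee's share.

$411,750 shared equally gives $82,350 per employee.
Remainder $503,250 by billable hours (total 5,622): Ferraro 35,716.25 → $35,715; Nwosu 109,476.12 → $109,475; Sato 165,601.65 → $165,600; Quinlan 61,227.85 → $61,230; Petrov 131,228.12 → $131,230.
Totals: Ferraro $82,350 + $35,715 = $118,065; Nwosu $82,350 + $109,475 = $191,825; Sato $82,350 + $165,600 = $247,950; Quinlan $82,350 + $61,230 = $143,580; Petrov $82,350 + $131,230 = $213,580.

Ferraro: $118,065 · Nwosu: $191,825 · Sato: $247,950 · Quinlan: $143,580 · Petrov: $213,580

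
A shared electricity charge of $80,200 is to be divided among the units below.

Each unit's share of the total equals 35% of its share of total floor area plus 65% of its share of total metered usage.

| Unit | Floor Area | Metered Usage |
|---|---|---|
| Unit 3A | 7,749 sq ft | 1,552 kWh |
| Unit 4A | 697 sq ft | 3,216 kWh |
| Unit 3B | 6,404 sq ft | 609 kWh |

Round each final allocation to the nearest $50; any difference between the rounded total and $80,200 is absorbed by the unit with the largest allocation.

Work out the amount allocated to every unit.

Floor area total 14,850; metered usage total 5,377.
Blended shares (35% floor area + 65% metered usage): Unit 3A 0.3703; Unit 4A 0.4052; Unit 3B 0.2246.
Unrounded shares: Unit 3A 29,694.07; Unit 4A 32,496.61; Unit 3B 18,009.32.
After rounding ($50): Unit 3A $29,700; Unit 4A $32,500; Unit 3B $18,000. Sum = $80,200.
Rounded total matches; no reconciliation needed.

Unit 3A: $29,700; Unit 4A: $32,500; Unit 3B: $18,000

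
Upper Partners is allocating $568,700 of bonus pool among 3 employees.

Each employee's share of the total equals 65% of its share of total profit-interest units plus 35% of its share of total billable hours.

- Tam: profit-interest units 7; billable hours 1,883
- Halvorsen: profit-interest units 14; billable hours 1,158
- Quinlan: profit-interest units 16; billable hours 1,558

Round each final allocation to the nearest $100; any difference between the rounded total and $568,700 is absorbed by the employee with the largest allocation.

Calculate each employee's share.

Tam: $151,400 | Halvorsen: $190,000 | Quinlan: $227,300

Totals — profit-interest units 37, billable hours 4,599.
Combined weights (65% profit-interest units + 35% billable hours): Tam 0.2663; Halvorsen 0.3341; Quinlan 0.3997.
Raw shares: Tam 151,431.08; Halvorsen 189,987.77; Quinlan 227,281.15.
Rounded to nearest $100: Tam $151,400; Halvorsen $190,000; Quinlan $227,300. Sum = $568,700.
Sum already equals the total — no adjustment.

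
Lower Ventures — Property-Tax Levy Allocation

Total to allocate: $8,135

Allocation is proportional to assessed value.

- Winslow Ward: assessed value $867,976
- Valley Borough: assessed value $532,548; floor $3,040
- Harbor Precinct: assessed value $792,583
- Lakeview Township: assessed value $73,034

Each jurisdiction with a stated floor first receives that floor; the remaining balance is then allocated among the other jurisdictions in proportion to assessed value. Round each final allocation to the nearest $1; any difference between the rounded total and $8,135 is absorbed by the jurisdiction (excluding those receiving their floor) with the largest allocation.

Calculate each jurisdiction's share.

Winslow Ward: $2,551; Valley Borough: $3,040; Harbor Precinct: $2,329; Lakeview Township: $215

Fund the minimums — Valley Borough $3,040. Residual $5,095.
Residual split over remaining assessed value 1,733,593: Winslow Ward 2,550.97 → $2,551; Harbor Precinct 2,329.39 → $2,329; Lakeview Township 214.65 → $215.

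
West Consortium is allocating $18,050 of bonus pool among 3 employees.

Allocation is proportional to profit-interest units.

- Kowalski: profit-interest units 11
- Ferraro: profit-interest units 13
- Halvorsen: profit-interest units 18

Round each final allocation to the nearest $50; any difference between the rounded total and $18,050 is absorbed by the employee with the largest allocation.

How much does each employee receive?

Kowalski: $4,750 · Ferraro: $5,600 · Halvorsen: $7,700

Combined profit-interest units = 42.
Raw shares: Kowalski 11/42 × $18,050 = 4,727.38; Ferraro 13/42 × $18,050 = 5,586.90; Halvorsen 18/42 × $18,050 = 7,735.71.
After rounding ($50): Kowalski $4,750; Ferraro $5,600; Halvorsen $7,750. Sum = $18,100.
Difference $18,050 − $18,100 = −$50 applied to largest allocation (Halvorsen): Halvorsen becomes $7,700.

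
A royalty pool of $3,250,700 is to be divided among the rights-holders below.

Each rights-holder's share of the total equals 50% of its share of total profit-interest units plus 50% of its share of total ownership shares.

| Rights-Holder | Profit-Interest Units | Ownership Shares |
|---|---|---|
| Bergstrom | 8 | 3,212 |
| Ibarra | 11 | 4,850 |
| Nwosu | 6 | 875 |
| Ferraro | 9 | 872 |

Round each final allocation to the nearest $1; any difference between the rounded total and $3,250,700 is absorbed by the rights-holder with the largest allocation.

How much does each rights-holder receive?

Totals — profit-interest units 34, ownership shares 9,809.
Combined weights (50% profit-interest units + 50% ownership shares): Bergstrom 0.2814; Ibarra 0.4090; Nwosu 0.1328; Ferraro 0.1768.
Pro-rata amounts: Bergstrom 914,663.27; Ibarra 1,329,492.89; Nwosu 431,813.85; Ferraro 574,729.99.
After rounding ($1): Bergstrom $914,663; Ibarra $1,329,493; Nwosu $431,814; Ferraro $574,730. Sum = $3,250,700.
No rounding difference to absorb.

Bergstrom: $914,663; Ibarra: $1,329,493; Nwosu: $431,814; Ferraro: $574,730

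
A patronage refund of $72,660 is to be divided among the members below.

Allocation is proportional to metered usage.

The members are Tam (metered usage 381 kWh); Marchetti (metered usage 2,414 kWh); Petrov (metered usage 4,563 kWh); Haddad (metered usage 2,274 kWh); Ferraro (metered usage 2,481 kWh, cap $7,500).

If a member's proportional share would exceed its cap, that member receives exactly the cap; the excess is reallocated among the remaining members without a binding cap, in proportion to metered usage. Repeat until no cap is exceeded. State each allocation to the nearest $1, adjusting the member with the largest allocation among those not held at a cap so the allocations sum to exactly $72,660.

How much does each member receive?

Combined metered usage = 12,113.
Pro-rata shares before constraints: Tam 2,285.43; Marchetti 14,480.41; Petrov 27,371.22; Haddad 13,640.62; Ferraro 14,882.31.
Capped: Ferraro ($7,500); residual $65,160 reallocated over remaining metered usage 9,632.
Redistributed shares: Tam 2,577.45 → $2,577; Marchetti 16,330.59 → $16,331; Petrov 30,868.47 → $30,868; Haddad 15,383.497 → $15,383.
Rounding difference +$1 applied to Petrov → $30,869.

Tam: $2,577 · Marchetti: $16,331 · Petrov: $30,869 · Haddad: $15,383 · Ferraro: $7,500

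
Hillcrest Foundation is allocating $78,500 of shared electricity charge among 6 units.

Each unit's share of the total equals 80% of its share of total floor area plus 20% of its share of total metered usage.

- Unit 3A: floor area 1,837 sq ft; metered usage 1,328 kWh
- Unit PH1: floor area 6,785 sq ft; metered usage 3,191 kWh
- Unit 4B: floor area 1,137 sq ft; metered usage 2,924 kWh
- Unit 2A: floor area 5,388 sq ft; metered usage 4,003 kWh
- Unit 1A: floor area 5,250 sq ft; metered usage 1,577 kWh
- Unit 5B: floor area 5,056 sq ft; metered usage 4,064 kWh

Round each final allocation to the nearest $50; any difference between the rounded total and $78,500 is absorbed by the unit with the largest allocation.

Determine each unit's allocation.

Unit 3A: $5,750 | Unit PH1: $19,700 | Unit 4B: $5,500 | Unit 2A: $16,950 | Unit 1A: $14,400 | Unit 5B: $16,200

Floor area total 25,453; metered usage total 17,087.
Composite weights (80% floor area + 20% metered usage): Unit 3A 0.0733; Unit PH1 0.2506; Unit 4B 0.0700; Unit 2A 0.2162; Unit 1A 0.1835; Unit 5B 0.2065.
Raw shares: Unit 3A 5,752.62; Unit PH1 19,672.56; Unit 4B 5,491.96; Unit 2A 16,971.84; Unit 1A 14,402.28; Unit 5B 16,208.75.
Rounded to nearest $50: Unit 3A $5,750; Unit PH1 $19,650; Unit 4B $5,500; Unit 2A $16,950; Unit 1A $14,400; Unit 5B $16,200. Sum = $78,450.
Difference $78,500 − $78,450 = +$50 applied to largest allocation (Unit PH1): Unit PH1 becomes $19,700.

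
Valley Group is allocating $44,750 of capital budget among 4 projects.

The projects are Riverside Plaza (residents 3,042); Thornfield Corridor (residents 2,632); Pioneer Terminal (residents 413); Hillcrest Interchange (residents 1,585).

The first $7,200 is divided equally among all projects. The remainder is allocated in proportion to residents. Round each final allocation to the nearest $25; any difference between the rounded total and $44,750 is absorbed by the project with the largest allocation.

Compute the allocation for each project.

Riverside Plaza: $16,700; Thornfield Corridor: $14,675; Pioneer Terminal: $3,825; Hillcrest Interchange: $9,550

$7,200 shared equally gives $1,800 per project.
Remainder $37,550 by residents (total 7,672): Riverside Plaza 14,888.83 → $14,900; Thornfield Corridor 12,882.12 → $12,875; Pioneer Terminal 2,021.40 → $2,025; Hillcrest Interchange 7,757.66 → $7,750.
Totals: Riverside Plaza $1,800 + $14,900 = $16,700; Thornfield Corridor $1,800 + $12,875 = $14,675; Pioneer Terminal $1,800 + $2,025 = $3,825; Hillcrest Interchange $1,800 + $7,750 = $9,550.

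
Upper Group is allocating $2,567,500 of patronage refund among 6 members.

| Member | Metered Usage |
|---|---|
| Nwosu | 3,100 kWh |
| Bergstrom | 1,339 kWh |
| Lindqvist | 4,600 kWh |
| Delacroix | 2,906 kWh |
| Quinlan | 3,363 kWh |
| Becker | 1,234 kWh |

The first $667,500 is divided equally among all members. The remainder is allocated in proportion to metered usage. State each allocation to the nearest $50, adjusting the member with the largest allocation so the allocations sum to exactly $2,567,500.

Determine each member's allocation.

Nwosu: $467,300 · Bergstrom: $265,050 · Lindqvist: $639,600 · Delacroix: $445,050 · Quinlan: $497,500 · Becker: $253,000

First tranche $667,500 split equally: $111,250 each.
Remainder $1,900,000 by metered usage (total 16,542): Nwosu 356,063.35 → $356,050; Bergstrom 153,796.40 → $153,800; Lindqvist 528,352.07 → $528,350; Delacroix 333,780.68 → $333,800; Quinlan 386,271.31 → $386,250; Becker 141,736.19 → $141,750.
Totals: Nwosu $111,250 + $356,050 = $467,300; Bergstrom $111,250 + $153,800 = $265,050; Lindqvist $111,250 + $528,350 = $639,600; Delacroix $111,250 + $333,800 = $445,050; Quinlan $111,250 + $386,250 = $497,500; Becker $111,250 + $141,750 = $253,000.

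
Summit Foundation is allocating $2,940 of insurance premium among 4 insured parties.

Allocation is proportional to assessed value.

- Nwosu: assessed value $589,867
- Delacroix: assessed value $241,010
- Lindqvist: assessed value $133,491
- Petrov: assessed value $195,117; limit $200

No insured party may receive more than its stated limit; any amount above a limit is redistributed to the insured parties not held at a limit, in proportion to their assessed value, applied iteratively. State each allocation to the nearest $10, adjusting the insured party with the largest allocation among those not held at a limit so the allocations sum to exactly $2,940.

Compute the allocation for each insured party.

Nwosu: $1,680; Delacroix: $680; Lindqvist: $380; Petrov: $200

Total assessed value = 1,159,485.
Unconstrained shares: Nwosu 1,495.67; Delacroix 611.11; Lindqvist 338.48; Petrov 494.74.
Capped: Petrov ($200); residual $2,740 reallocated over remaining assessed value 964,368.
Remaining shares: Nwosu 1,675.95 → $1,680; Delacroix 684.77 → $680; Lindqvist 379.28 → $380.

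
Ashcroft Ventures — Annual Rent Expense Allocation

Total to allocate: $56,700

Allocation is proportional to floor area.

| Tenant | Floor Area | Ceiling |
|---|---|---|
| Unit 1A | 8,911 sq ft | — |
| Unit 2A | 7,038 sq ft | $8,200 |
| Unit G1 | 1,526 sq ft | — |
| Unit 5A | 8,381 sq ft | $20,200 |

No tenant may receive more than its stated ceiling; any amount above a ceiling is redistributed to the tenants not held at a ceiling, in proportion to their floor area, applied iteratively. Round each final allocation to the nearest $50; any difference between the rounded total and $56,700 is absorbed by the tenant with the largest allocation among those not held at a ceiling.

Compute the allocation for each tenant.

Sum of floor area: 25,856.
Pro-rata shares before constraints: Unit 1A 19,541.06; Unit 2A 15,433.73; Unit G1 3,346.39; Unit 5A 18,378.82.
Held at cap: Unit 2A ($8,200); balance $48,500 reallocated over remaining floor area 18,818.
Held at cap: Unit 5A ($20,200); balance $28,300 reallocated over remaining floor area 10,437.
Shares after redistribution: Unit 1A 24,162.24 → $24,150; Unit G1 4,137.76 → $4,150.

Unit 1A: $24,150 · Unit 2A: $8,200 · Unit G1: $4,150 · Unit 5A: $20,200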